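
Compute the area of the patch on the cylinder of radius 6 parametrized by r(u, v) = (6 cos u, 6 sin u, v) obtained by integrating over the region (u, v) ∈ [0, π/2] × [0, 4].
Area = 12*pi

Area = ∫∫ √(EG − F²) du dv with √(EG − F²) = 6. Integrating over [0, π/2] × [0, 4] gives 12*pi.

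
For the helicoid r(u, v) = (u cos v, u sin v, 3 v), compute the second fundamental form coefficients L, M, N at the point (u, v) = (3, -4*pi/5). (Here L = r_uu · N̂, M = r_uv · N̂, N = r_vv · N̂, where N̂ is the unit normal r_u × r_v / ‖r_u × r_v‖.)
L = 0;  M = -sqrt(2)/2;  N = 0

Compute the unit normal N̂(u, v) = (3*sin(v)/sqrt(u^2 + 9), -3*cos(v)/sqrt(u^2 + 9), u/sqrt(u^2 + 9)), and the second partials r_uu, r_uv, r_vv. Take dot products:
  L(u, v) = r_uu · N̂ = 0,
  M(u, v) = r_uv · N̂ = -3/sqrt(u^2 + 9),
  N(u, v) = r_vv · N̂ = 0.
Evaluating at (u, v) = (3, -4*pi/5):
  L = 0, M = -sqrt(2)/2, N = 0.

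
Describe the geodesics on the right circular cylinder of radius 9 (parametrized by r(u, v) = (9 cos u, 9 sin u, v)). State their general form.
The cylinder is flat (K = 0) and locally isometric to the plane via the development (u, v) ↦ (9 u, v). Geodesics are the pre-images of straight lines: circles (v constant), vertical lines (u constant), and helices (v = c · u + d) for constants c, d.

A right cylinder has E = 9², F = 0, G = 1, so EG − F² = 9², and L = −9, M = N = 0, giving K = (LN − M²)/(EG − F²) = 0 everywhere. A flat surface is locally isometric to the Euclidean plane via the map (u, v) ↦ (9 u, v). Straight lines in the (x̃, ỹ) plane pull back to: (a) horizontal circles (v = const), (b) vertical generators (u = const), and (c) helices (9 u tan θ = v, i.e. v = c · u + d).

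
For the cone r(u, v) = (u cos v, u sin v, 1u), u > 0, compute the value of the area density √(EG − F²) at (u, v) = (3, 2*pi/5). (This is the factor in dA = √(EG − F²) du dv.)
√(EG − F²)|_{(3, 2*pi/5)} = 3*sqrt(2)

E = 2, F = 0, G = u^2, so EG − F² = 2*u^2. Taking the positive square root: √(EG − F²) = sqrt(2)*Abs(u). At (u, v) = (3, 2*pi/5): 3*sqrt(2).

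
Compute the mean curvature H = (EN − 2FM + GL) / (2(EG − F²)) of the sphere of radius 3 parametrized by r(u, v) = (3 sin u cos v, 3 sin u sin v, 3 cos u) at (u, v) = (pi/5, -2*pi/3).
H = -1/3

With E = 9, F = 0, G = 9*sin(u)^2, L = -3*sin(u)/Abs(sin(u)), M = 0, N = -3*sin(u)^3/Abs(sin(u)), assemble
  H = (EN − 2FM + GL) / (2(EG − F²)) = -sin(u)/(3*Abs(sin(u))).
At (u, v) = (pi/5, -2*pi/3): H = -1/3.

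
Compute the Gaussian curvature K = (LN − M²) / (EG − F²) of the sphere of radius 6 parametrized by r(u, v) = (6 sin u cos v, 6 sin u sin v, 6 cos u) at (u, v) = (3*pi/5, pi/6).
K = 1/36

Coefficients of the first fundamental form: E = 36, F = 0, G = 36*sin(u)^2.
Coefficients of the second fundamental form: L = -6*sin(u)/Abs(sin(u)), M = 0, N = -6*sin(u)^3/Abs(sin(u)).
Assemble K = (LN − M²)/(EG − F²) = 1/36. At (u, v) = (3*pi/5, pi/6): K = 1/36.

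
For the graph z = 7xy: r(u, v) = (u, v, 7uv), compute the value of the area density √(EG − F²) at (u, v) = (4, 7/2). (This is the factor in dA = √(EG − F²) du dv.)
√(EG − F²)|_{(4, 7/2)} = sqrt(5541)/2

E = 49*v^2 + 1, F = 49*u*v, G = 49*u^2 + 1, so EG − F² = 49*u^2 + 49*v^2 + 1. Taking the positive square root: √(EG − F²) = sqrt(49*u^2 + 49*v^2 + 1). At (u, v) = (4, 7/2): sqrt(5541)/2.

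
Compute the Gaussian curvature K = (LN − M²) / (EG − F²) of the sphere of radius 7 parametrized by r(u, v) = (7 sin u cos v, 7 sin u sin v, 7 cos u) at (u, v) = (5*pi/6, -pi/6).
K = 1/49

Coefficients of the first fundamental form: E = 49, F = 0, G = 49*sin(u)^2.
Coefficients of the second fundamental form: L = -7*sin(u)/Abs(sin(u)), M = 0, N = -7*sin(u)^3/Abs(sin(u)).
Assemble K = (LN − M²)/(EG − F²) = 1/49. At (u, v) = (5*pi/6, -pi/6): K = 1/49.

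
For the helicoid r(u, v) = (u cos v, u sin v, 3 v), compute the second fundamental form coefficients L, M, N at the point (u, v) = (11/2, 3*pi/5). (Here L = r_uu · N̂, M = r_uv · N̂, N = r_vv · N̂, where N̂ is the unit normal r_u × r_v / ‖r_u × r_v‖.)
L = 0;  M = -6*sqrt(157)/157;  N = 0

Compute the unit normal N̂(u, v) = (3*sin(v)/sqrt(u^2 + 9), -3*cos(v)/sqrt(u^2 + 9), u/sqrt(u^2 + 9)), and the second partials r_uu, r_uv, r_vv. Take dot products:
  L(u, v) = r_uu · N̂ = 0,
  M(u, v) = r_uv · N̂ = -3/sqrt(u^2 + 9),
  N(u, v) = r_vv · N̂ = 0.
Evaluating at (u, v) = (11/2, 3*pi/5):
  L = 0, M = -6*sqrt(157)/157, N = 0.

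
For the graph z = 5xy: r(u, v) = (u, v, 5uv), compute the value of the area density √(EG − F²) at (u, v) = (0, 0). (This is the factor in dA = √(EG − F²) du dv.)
√(EG − F²)|_{(0, 0)} = 1

E = 25*v^2 + 1, F = 25*u*v, G = 25*u^2 + 1, so EG − F² = 25*u^2 + 25*v^2 + 1. Taking the positive square root: √(EG − F²) = sqrt(25*u^2 + 25*v^2 + 1). At (u, v) = (0, 0): 1.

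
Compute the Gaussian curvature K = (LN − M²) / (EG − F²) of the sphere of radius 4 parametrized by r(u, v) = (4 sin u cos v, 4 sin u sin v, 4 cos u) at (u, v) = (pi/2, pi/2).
K = 1/16

Coefficients of the first fundamental form: E = 16, F = 0, G = 16*sin(u)^2.
Coefficients of the second fundamental form: L = -4*sin(u)/Abs(sin(u)), M = 0, N = -4*sin(u)^3/Abs(sin(u)).
Assemble K = (LN − M²)/(EG − F²) = 1/16. At (u, v) = (pi/2, pi/2): K = 1/16.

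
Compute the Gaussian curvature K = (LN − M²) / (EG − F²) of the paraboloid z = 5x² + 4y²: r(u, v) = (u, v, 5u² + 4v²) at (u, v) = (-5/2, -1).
K = 4/23805

Coefficients of the first fundamental form: E = 100*u^2 + 1, F = 80*u*v, G = 64*v^2 + 1.
Coefficients of the second fundamental form: L = 10/sqrt(100*u^2 + 64*v^2 + 1), M = 0, N = 8/sqrt(100*u^2 + 64*v^2 + 1).
Assemble K = (LN − M²)/(EG − F²) = 80/(10000*u^4 + 12800*u^2*v^2 + 200*u^2 + 4096*v^4 + 128*v^2 + 1). At (u, v) = (-5/2, -1): K = 4/23805.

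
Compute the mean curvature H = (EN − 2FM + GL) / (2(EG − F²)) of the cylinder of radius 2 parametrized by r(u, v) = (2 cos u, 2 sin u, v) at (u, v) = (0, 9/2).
H = -1/4

With E = 4, F = 0, G = 1, L = -2, M = 0, N = 0, assemble
  H = (EN − 2FM + GL) / (2(EG − F²)) = -1/4.
At (u, v) = (0, 9/2): H = -1/4.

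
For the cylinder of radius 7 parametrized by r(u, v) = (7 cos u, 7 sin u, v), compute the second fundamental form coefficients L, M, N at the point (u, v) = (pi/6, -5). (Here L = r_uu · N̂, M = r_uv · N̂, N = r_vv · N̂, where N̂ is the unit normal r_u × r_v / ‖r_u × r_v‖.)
L = -7;  M = 0;  N = 0

Compute the unit normal N̂(u, v) = (cos(u), sin(u), 0), and the second partials r_uu, r_uv, r_vv. Take dot products:
  L(u, v) = r_uu · N̂ = -7,
  M(u, v) = r_uv · N̂ = 0,
  N(u, v) = r_vv · N̂ = 0.
Evaluating at (u, v) = (pi/6, -5):
  L = -7, M = 0, N = 0.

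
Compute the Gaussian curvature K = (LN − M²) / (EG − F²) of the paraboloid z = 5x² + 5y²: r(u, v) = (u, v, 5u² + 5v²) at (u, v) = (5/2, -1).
K = 25/131769

Coefficients of the first fundamental form: E = 100*u^2 + 1, F = 100*u*v, G = 100*v^2 + 1.
Coefficients of the second fundamental form: L = 10/sqrt(100*u^2 + 100*v^2 + 1), M = 0, N = 10/sqrt(100*u^2 + 100*v^2 + 1).
Assemble K = (LN − M²)/(EG − F²) = 100/(10000*u^4 + 20000*u^2*v^2 + 200*u^2 + 10000*v^4 + 200*v^2 + 1). At (u, v) = (5/2, -1): K = 25/131769.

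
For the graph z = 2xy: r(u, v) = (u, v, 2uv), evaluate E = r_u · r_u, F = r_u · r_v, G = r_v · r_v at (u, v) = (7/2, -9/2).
E = 82;  F = -63;  G = 50

Partials: r_u = (1, 0, 2*v), r_v = (0, 1, 2*u). As functions of (u, v):
  E = r_u · r_u = 4*v^2 + 1,
  F = r_u · r_v = 4*u*v,
  G = r_v · r_v = 4*u^2 + 1.
Evaluating at (u, v) = (7/2, -9/2): E = 82, F = -63, G = 50.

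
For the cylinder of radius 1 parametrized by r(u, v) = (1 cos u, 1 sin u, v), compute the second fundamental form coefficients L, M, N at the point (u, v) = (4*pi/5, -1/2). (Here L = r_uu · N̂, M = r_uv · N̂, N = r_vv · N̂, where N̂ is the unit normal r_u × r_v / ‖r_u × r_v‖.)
L = -1;  M = 0;  N = 0

Compute the unit normal N̂(u, v) = (cos(u), sin(u), 0), and the second partials r_uu, r_uv, r_vv. Take dot products:
  L(u, v) = r_uu · N̂ = -1,
  M(u, v) = r_uv · N̂ = 0,
  N(u, v) = r_vv · N̂ = 0.
Evaluating at (u, v) = (4*pi/5, -1/2):
  L = -1, M = 0, N = 0.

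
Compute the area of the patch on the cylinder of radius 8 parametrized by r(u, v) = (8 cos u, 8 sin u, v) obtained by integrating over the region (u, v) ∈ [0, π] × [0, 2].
Area = 16*pi

Area = ∫∫ √(EG − F²) du dv with √(EG − F²) = 8. Integrating over [0, π] × [0, 2] gives 16*pi.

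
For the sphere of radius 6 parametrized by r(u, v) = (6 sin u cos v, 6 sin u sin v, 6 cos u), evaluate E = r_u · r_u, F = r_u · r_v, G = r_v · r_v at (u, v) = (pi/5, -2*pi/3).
E = 36;  F = 0;  G = 45/2 - 9*sqrt(5)/2

Partials: r_u = (6*cos(u)*cos(v), 6*sin(v)*cos(u), -6*sin(u)), r_v = (-6*sin(u)*sin(v), 6*sin(u)*cos(v), 0). As functions of (u, v):
  E = r_u · r_u = 36,
  F = r_u · r_v = 0,
  G = r_v · r_v = 36*sin(u)^2.
Evaluating at (u, v) = (pi/5, -2*pi/3): E = 36, F = 0, G = 45/2 - 9*sqrt(5)/2.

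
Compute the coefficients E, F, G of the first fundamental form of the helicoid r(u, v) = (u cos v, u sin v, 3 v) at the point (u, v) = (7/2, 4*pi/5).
E = 1;  F = 0;  G = 85/4

Partials: r_u = (cos(v), sin(v), 0), r_v = (-u*sin(v), u*cos(v), 3). As functions of (u, v):
  E = r_u · r_u = 1,
  F = r_u · r_v = 0,
  G = r_v · r_v = u^2 + 9.
Evaluating at (u, v) = (7/2, 4*pi/5): E = 1, F = 0, G = 85/4.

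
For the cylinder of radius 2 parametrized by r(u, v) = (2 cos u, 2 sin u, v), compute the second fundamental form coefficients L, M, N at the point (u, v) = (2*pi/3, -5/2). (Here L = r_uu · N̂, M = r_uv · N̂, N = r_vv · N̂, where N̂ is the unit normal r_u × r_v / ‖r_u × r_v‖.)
L = -2;  M = 0;  N = 0

Compute the unit normal N̂(u, v) = (cos(u), sin(u), 0), and the second partials r_uu, r_uv, r_vv. Take dot products:
  L(u, v) = r_uu · N̂ = -2,
  M(u, v) = r_uv · N̂ = 0,
  N(u, v) = r_vv · N̂ = 0.
Evaluating at (u, v) = (2*pi/3, -5/2):
  L = -2, M = 0, N = 0.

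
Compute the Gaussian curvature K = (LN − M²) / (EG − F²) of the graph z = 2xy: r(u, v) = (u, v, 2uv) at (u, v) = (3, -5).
K = -4/18769

Coefficients of the first fundamental form: E = 4*v^2 + 1, F = 4*u*v, G = 4*u^2 + 1.
Coefficients of the second fundamental form: L = 0, M = 2/sqrt(4*u^2 + 4*v^2 + 1), N = 0.
Assemble K = (LN − M²)/(EG − F²) = -4/(16*u^4 + 32*u^2*v^2 + 8*u^2 + 16*v^4 + 8*v^2 + 1). At (u, v) = (3, -5): K = -4/18769.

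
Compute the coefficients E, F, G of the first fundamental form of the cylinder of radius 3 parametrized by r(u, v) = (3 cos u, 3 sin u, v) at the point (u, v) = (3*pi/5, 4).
E = 9;  F = 0;  G = 1

Partials: r_u = (-3*sin(u), 3*cos(u), 0), r_v = (0, 0, 1). As functions of (u, v):
  E = r_u · r_u = 9,
  F = r_u · r_v = 0,
  G = r_v · r_v = 1.
Evaluating at (u, v) = (3*pi/5, 4): E = 9, F = 0, G = 1.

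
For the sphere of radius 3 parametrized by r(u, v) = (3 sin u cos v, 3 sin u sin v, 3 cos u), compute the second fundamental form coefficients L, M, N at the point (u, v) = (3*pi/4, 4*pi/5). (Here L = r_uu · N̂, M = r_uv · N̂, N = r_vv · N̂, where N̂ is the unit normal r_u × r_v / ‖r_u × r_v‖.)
L = -3;  M = 0;  N = -3/2

Compute the unit normal N̂(u, v) = (sin(u)^2*cos(v)/Abs(sin(u)), sin(u)^2*sin(v)/Abs(sin(u)), sin(2*u)/(2*Abs(sin(u)))), and the second partials r_uu, r_uv, r_vv. Take dot products:
  L(u, v) = r_uu · N̂ = -3*sin(u)/Abs(sin(u)),
  M(u, v) = r_uv · N̂ = 0,
  N(u, v) = r_vv · N̂ = -3*sin(u)^3/Abs(sin(u)).
Evaluating at (u, v) = (3*pi/4, 4*pi/5):
  L = -3, M = 0, N = -3/2.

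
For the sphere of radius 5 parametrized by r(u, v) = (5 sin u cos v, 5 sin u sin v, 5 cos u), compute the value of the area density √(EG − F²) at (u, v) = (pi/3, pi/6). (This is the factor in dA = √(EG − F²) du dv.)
√(EG − F²)|_{(pi/3, pi/6)} = 25*sqrt(3)/2

E = 25, F = 0, G = 25*sin(u)^2, so EG − F² = 625*sin(u)^2. Taking the positive square root: √(EG − F²) = 25*Abs(sin(u)). At (u, v) = (pi/3, pi/6): 25*sqrt(3)/2.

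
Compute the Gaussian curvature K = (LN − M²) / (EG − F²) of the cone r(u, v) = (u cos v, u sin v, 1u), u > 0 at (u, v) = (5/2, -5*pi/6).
K = 0

Coefficients of the first fundamental form: E = 2, F = 0, G = u^2.
Coefficients of the second fundamental form: L = 0, M = 0, N = sqrt(2)*u^2/(2*Abs(u)).
Assemble K = (LN − M²)/(EG − F²) = 0. At (u, v) = (5/2, -5*pi/6): K = 0.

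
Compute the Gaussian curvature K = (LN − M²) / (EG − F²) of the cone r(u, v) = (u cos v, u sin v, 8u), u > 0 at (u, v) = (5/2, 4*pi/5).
K = 0

Coefficients of the first fundamental form: E = 65, F = 0, G = u^2.
Coefficients of the second fundamental form: L = 0, M = 0, N = 8*sqrt(65)*u^2/(65*Abs(u)).
Assemble K = (LN − M²)/(EG − F²) = 0. At (u, v) = (5/2, 4*pi/5): K = 0.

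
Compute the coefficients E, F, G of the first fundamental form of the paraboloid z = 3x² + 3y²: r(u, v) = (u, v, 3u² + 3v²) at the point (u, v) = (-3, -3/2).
E = 325;  F = 162;  G = 82

Partials: r_u = (1, 0, 6*u), r_v = (0, 1, 6*v). As functions of (u, v):
  E = r_u · r_u = 36*u^2 + 1,
  F = r_u · r_v = 36*u*v,
  G = r_v · r_v = 36*v^2 + 1.
Evaluating at (u, v) = (-3, -3/2): E = 325, F = 162, G = 82.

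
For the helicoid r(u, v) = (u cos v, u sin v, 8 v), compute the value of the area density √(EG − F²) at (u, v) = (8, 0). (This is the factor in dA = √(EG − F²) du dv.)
√(EG − F²)|_{(8, 0)} = 8*sqrt(2)

E = 1, F = 0, G = u^2 + 64, so EG − F² = u^2 + 64. Taking the positive square root: √(EG − F²) = sqrt(u^2 + 64). At (u, v) = (8, 0): 8*sqrt(2).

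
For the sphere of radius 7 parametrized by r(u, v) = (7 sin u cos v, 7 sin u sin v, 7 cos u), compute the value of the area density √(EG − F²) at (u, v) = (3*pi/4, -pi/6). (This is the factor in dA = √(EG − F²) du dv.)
√(EG − F²)|_{(3*pi/4, -pi/6)} = 49*sqrt(2)/2

E = 49, F = 0, G = 49*sin(u)^2, so EG − F² = 2401*sin(u)^2. Taking the positive square root: √(EG − F²) = 49*Abs(sin(u)). At (u, v) = (3*pi/4, -pi/6): 49*sqrt(2)/2.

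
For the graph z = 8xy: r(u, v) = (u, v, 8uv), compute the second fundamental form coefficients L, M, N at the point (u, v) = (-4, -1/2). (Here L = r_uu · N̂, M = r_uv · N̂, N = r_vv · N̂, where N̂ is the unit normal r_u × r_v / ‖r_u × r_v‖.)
L = 0;  M = 8*sqrt(1041)/1041;  N = 0

Compute the unit normal N̂(u, v) = (-8*v/sqrt(64*u^2 + 64*v^2 + 1), -8*u/sqrt(64*u^2 + 64*v^2 + 1), 1/sqrt(64*u^2 + 64*v^2 + 1)), and the second partials r_uu, r_uv, r_vv. Take dot products:
  L(u, v) = r_uu · N̂ = 0,
  M(u, v) = r_uv · N̂ = 8/sqrt(64*u^2 + 64*v^2 + 1),
  N(u, v) = r_vv · N̂ = 0.
Evaluating at (u, v) = (-4, -1/2):
  L = 0, M = 8*sqrt(1041)/1041, N = 0.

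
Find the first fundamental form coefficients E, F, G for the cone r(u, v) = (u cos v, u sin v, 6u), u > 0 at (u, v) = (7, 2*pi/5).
E = 37;  F = 0;  G = 49

Partials: r_u = (cos(v), sin(v), 6), r_v = (-u*sin(v), u*cos(v), 0). As functions of (u, v):
  E = r_u · r_u = 37,
  F = r_u · r_v = 0,
  G = r_v · r_v = u^2.
Evaluating at (u, v) = (7, 2*pi/5): E = 37, F = 0, G = 49.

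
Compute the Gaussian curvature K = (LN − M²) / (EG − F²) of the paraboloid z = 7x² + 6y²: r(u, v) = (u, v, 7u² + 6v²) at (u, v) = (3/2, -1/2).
K = 42/57121

Coefficients of the first fundamental form: E = 196*u^2 + 1, F = 168*u*v, G = 144*v^2 + 1.
Coefficients of the second fundamental form: L = 14/sqrt(196*u^2 + 144*v^2 + 1), M = 0, N = 12/sqrt(196*u^2 + 144*v^2 + 1).
Assemble K = (LN − M²)/(EG − F²) = 168/(38416*u^4 + 56448*u^2*v^2 + 392*u^2 + 20736*v^4 + 288*v^2 + 1). At (u, v) = (3/2, -1/2): K = 42/57121.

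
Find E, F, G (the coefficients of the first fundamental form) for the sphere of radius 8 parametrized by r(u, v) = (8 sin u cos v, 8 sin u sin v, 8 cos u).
E = 64;  F = 0;  G = 64*sin(u)^2

Compute partials: r_u = (8*cos(u)*cos(v), 8*sin(v)*cos(u), -8*sin(u)), r_v = (-8*sin(u)*sin(v), 8*sin(u)*cos(v), 0). Then
  E = r_u · r_u = 64,
  F = r_u · r_v = 0,
  G = r_v · r_v = 64*sin(u)^2.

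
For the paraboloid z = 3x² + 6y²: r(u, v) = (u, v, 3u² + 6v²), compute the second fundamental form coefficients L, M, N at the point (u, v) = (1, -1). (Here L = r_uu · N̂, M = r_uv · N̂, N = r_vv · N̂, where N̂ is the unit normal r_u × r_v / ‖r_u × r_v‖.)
L = 6*sqrt(181)/181;  M = 0;  N = 12*sqrt(181)/181

Compute the unit normal N̂(u, v) = (-6*u/sqrt(36*u^2 + 144*v^2 + 1), -12*v/sqrt(36*u^2 + 144*v^2 + 1), 1/sqrt(36*u^2 + 144*v^2 + 1)), and the second partials r_uu, r_uv, r_vv. Take dot products:
  L(u, v) = r_uu · N̂ = 6/sqrt(36*u^2 + 144*v^2 + 1),
  M(u, v) = r_uv · N̂ = 0,
  N(u, v) = r_vv · N̂ = 12/sqrt(36*u^2 + 144*v^2 + 1).
Evaluating at (u, v) = (1, -1):
  L = 6*sqrt(181)/181, M = 0, N = 12*sqrt(181)/181.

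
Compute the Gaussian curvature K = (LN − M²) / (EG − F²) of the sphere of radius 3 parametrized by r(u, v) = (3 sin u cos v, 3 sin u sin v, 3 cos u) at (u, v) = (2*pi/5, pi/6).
K = 1/9

Coefficients of the first fundamental form: E = 9, F = 0, G = 9*sin(u)^2.
Coefficients of the second fundamental form: L = -3*sin(u)/Abs(sin(u)), M = 0, N = -3*sin(u)^3/Abs(sin(u)).
Assemble K = (LN − M²)/(EG − F²) = 1/9. At (u, v) = (2*pi/5, pi/6): K = 1/9.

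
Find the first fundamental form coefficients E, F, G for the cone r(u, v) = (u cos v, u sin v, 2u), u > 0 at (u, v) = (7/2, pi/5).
E = 5;  F = 0;  G = 49/4

Partials: r_u = (cos(v), sin(v), 2), r_v = (-u*sin(v), u*cos(v), 0). As functions of (u, v):
  E = r_u · r_u = 5,
  F = r_u · r_v = 0,
  G = r_v · r_v = u^2.
Evaluating at (u, v) = (7/2, pi/5): E = 5, F = 0, G = 49/4.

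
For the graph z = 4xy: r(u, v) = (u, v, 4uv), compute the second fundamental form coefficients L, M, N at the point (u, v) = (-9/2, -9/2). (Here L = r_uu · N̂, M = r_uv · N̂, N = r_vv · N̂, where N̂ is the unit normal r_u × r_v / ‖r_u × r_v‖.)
L = 0;  M = 4*sqrt(649)/649;  N = 0

Compute the unit normal N̂(u, v) = (-4*v/sqrt(16*u^2 + 16*v^2 + 1), -4*u/sqrt(16*u^2 + 16*v^2 + 1), 1/sqrt(16*u^2 + 16*v^2 + 1)), and the second partials r_uu, r_uv, r_vv. Take dot products:
  L(u, v) = r_uu · N̂ = 0,
  M(u, v) = r_uv · N̂ = 4/sqrt(16*u^2 + 16*v^2 + 1),
  N(u, v) = r_vv · N̂ = 0.
Evaluating at (u, v) = (-9/2, -9/2):
  L = 0, M = 4*sqrt(649)/649, N = 0.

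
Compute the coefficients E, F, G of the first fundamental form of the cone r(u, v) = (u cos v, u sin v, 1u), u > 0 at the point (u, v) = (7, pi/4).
E = 2;  F = 0;  G = 49

Partials: r_u = (cos(v), sin(v), 1), r_v = (-u*sin(v), u*cos(v), 0). As functions of (u, v):
  E = r_u · r_u = 2,
  F = r_u · r_v = 0,
  G = r_v · r_v = u^2.
Evaluating at (u, v) = (7, pi/4): E = 2, F = 0, G = 49.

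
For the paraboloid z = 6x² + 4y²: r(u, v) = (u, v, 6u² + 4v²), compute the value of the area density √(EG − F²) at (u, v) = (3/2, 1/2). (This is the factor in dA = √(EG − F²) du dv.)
√(EG − F²)|_{(3/2, 1/2)} = sqrt(341)

E = 144*u^2 + 1, F = 96*u*v, G = 64*v^2 + 1, so EG − F² = 144*u^2 + 64*v^2 + 1. Taking the positive square root: √(EG − F²) = sqrt(144*u^2 + 64*v^2 + 1). At (u, v) = (3/2, 1/2): sqrt(341).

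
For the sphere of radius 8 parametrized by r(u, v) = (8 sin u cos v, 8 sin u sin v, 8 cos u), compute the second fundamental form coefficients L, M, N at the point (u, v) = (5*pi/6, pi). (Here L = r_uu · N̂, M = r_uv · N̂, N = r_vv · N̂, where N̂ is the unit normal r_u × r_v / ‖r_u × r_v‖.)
L = -8;  M = 0;  N = -2

Compute the unit normal N̂(u, v) = (sin(u)^2*cos(v)/Abs(sin(u)), sin(u)^2*sin(v)/Abs(sin(u)), sin(2*u)/(2*Abs(sin(u)))), and the second partials r_uu, r_uv, r_vv. Take dot products:
  L(u, v) = r_uu · N̂ = -8*sin(u)/Abs(sin(u)),
  M(u, v) = r_uv · N̂ = 0,
  N(u, v) = r_vv · N̂ = -8*sin(u)^3/Abs(sin(u)).
Evaluating at (u, v) = (5*pi/6, pi):
  L = -8, M = 0, N = -2.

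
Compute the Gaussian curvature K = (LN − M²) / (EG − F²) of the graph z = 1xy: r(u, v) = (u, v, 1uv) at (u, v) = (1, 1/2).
K = -16/81

Coefficients of the first fundamental form: E = v^2 + 1, F = u*v, G = u^2 + 1.
Coefficients of the second fundamental form: L = 0, M = 1/sqrt(u^2 + v^2 + 1), N = 0.
Assemble K = (LN − M²)/(EG − F²) = 1/((u^2*v^2 - (u^2 + 1)*(v^2 + 1))*(u^2 + v^2 + 1)). At (u, v) = (1, 1/2): K = -16/81.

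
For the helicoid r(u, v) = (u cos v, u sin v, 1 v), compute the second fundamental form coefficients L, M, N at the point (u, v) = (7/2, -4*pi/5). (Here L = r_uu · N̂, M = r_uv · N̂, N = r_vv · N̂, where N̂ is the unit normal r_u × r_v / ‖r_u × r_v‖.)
L = 0;  M = -2*sqrt(53)/53;  N = 0

Compute the unit normal N̂(u, v) = (sin(v)/sqrt(u^2 + 1), -cos(v)/sqrt(u^2 + 1), u/sqrt(u^2 + 1)), and the second partials r_uu, r_uv, r_vv. Take dot products:
  L(u, v) = r_uu · N̂ = 0,
  M(u, v) = r_uv · N̂ = -1/sqrt(u^2 + 1),
  N(u, v) = r_vv · N̂ = 0.
Evaluating at (u, v) = (7/2, -4*pi/5):
  L = 0, M = -2*sqrt(53)/53, N = 0.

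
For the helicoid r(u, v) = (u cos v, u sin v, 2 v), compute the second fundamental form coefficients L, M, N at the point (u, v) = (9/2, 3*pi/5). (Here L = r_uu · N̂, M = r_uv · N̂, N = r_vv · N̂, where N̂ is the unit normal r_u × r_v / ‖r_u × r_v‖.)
L = 0;  M = -4*sqrt(97)/97;  N = 0

Compute the unit normal N̂(u, v) = (2*sin(v)/sqrt(u^2 + 4), -2*cos(v)/sqrt(u^2 + 4), u/sqrt(u^2 + 4)), and the second partials r_uu, r_uv, r_vv. Take dot products:
  L(u, v) = r_uu · N̂ = 0,
  M(u, v) = r_uv · N̂ = -2/sqrt(u^2 + 4),
  N(u, v) = r_vv · N̂ = 0.
Evaluating at (u, v) = (9/2, 3*pi/5):
  L = 0, M = -4*sqrt(97)/97, N = 0.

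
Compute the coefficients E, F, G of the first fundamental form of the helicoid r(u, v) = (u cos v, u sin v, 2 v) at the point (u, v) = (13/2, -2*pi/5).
E = 1;  F = 0;  G = 185/4

Partials: r_u = (cos(v), sin(v), 0), r_v = (-u*sin(v), u*cos(v), 2). As functions of (u, v):
  E = r_u · r_u = 1,
  F = r_u · r_v = 0,
  G = r_v · r_v = u^2 + 4.
Evaluating at (u, v) = (13/2, -2*pi/5): E = 1, F = 0, G = 185/4.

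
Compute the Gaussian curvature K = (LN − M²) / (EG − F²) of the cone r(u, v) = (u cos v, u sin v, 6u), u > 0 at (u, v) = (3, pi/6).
K = 0

Coefficients of the first fundamental form: E = 37, F = 0, G = u^2.
Coefficients of the second fundamental form: L = 0, M = 0, N = 6*sqrt(37)*u^2/(37*Abs(u)).
Assemble K = (LN − M²)/(EG − F²) = 0. At (u, v) = (3, pi/6): K = 0.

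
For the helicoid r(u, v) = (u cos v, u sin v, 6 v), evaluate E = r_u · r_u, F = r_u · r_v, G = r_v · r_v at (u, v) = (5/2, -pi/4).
E = 1;  F = 0;  G = 169/4

Partials: r_u = (cos(v), sin(v), 0), r_v = (-u*sin(v), u*cos(v), 6). As functions of (u, v):
  E = r_u · r_u = 1,
  F = r_u · r_v = 0,
  G = r_v · r_v = u^2 + 36.
Evaluating at (u, v) = (5/2, -pi/4): E = 1, F = 0, G = 169/4.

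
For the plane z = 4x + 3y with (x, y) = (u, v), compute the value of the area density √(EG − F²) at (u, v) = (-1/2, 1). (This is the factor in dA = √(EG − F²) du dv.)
√(EG − F²)|_{(-1/2, 1)} = sqrt(26)

E = 17, F = 12, G = 10, so EG − F² = 26. Taking the positive square root: √(EG − F²) = sqrt(26). At (u, v) = (-1/2, 1): sqrt(26).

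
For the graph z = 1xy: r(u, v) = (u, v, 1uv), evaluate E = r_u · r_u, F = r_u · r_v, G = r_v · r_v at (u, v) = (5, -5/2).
E = 29/4;  F = -25/2;  G = 26

Partials: r_u = (1, 0, v), r_v = (0, 1, u). As functions of (u, v):
  E = r_u · r_u = v^2 + 1,
  F = r_u · r_v = u*v,
  G = r_v · r_v = u^2 + 1.
Evaluating at (u, v) = (5, -5/2): E = 29/4, F = -25/2, G = 26.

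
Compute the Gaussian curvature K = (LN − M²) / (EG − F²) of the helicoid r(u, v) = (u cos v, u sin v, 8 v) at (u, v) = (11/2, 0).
K = -1024/142129

Coefficients of the first fundamental form: E = 1, F = 0, G = u^2 + 64.
Coefficients of the second fundamental form: L = 0, M = -8/sqrt(u^2 + 64), N = 0.
Assemble K = (LN − M²)/(EG − F²) = -64/(u^2 + 64)^2. At (u, v) = (11/2, 0): K = -1024/142129.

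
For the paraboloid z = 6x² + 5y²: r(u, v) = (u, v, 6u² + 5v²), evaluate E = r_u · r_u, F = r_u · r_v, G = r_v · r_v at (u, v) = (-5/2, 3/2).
E = 901;  F = -450;  G = 226

Partials: r_u = (1, 0, 12*u), r_v = (0, 1, 10*v). As functions of (u, v):
  E = r_u · r_u = 144*u^2 + 1,
  F = r_u · r_v = 120*u*v,
  G = r_v · r_v = 100*v^2 + 1.
Evaluating at (u, v) = (-5/2, 3/2): E = 901, F = -450, G = 226.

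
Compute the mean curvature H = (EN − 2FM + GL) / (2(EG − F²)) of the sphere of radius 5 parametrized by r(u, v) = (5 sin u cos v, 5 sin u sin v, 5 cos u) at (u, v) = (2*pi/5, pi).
H = -1/5

With E = 25, F = 0, G = 25*sin(u)^2, L = -5*sin(u)/Abs(sin(u)), M = 0, N = -5*sin(u)^3/Abs(sin(u)), assemble
  H = (EN − 2FM + GL) / (2(EG − F²)) = -sin(u)/(5*Abs(sin(u))).
At (u, v) = (2*pi/5, pi): H = -1/5.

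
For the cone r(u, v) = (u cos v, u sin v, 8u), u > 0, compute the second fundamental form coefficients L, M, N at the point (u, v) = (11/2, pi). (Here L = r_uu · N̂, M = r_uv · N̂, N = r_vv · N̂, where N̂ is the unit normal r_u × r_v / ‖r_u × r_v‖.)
L = 0;  M = 0;  N = 44*sqrt(65)/65

Compute the unit normal N̂(u, v) = (-8*sqrt(65)*u*cos(v)/(65*Abs(u)), -8*sqrt(65)*u*sin(v)/(65*Abs(u)), sqrt(65)*u/(65*Abs(u))), and the second partials r_uu, r_uv, r_vv. Take dot products:
  L(u, v) = r_uu · N̂ = 0,
  M(u, v) = r_uv · N̂ = 0,
  N(u, v) = r_vv · N̂ = 8*sqrt(65)*u^2/(65*Abs(u)).
Evaluating at (u, v) = (11/2, pi):
  L = 0, M = 0, N = 44*sqrt(65)/65.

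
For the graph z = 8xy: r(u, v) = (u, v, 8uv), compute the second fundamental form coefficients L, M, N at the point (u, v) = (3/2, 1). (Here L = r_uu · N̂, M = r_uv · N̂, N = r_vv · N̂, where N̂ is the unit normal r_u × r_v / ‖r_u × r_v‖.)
L = 0;  M = 8*sqrt(209)/209;  N = 0

Compute the unit normal N̂(u, v) = (-8*v/sqrt(64*u^2 + 64*v^2 + 1), -8*u/sqrt(64*u^2 + 64*v^2 + 1), 1/sqrt(64*u^2 + 64*v^2 + 1)), and the second partials r_uu, r_uv, r_vv. Take dot products:
  L(u, v) = r_uu · N̂ = 0,
  M(u, v) = r_uv · N̂ = 8/sqrt(64*u^2 + 64*v^2 + 1),
  N(u, v) = r_vv · N̂ = 0.
Evaluating at (u, v) = (3/2, 1):
  L = 0, M = 8*sqrt(209)/209, N = 0.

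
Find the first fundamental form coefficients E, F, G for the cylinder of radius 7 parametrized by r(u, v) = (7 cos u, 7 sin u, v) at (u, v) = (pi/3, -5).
E = 49;  F = 0;  G = 1

Partials: r_u = (-7*sin(u), 7*cos(u), 0), r_v = (0, 0, 1). As functions of (u, v):
  E = r_u · r_u = 49,
  F = r_u · r_v = 0,
  G = r_v · r_v = 1.
Evaluating at (u, v) = (pi/3, -5): E = 49, F = 0, G = 1.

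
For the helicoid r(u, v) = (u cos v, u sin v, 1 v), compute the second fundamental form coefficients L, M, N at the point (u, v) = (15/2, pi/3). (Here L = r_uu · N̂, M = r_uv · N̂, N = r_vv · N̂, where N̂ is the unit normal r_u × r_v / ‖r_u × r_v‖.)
L = 0;  M = -2*sqrt(229)/229;  N = 0

Compute the unit normal N̂(u, v) = (sin(v)/sqrt(u^2 + 1), -cos(v)/sqrt(u^2 + 1), u/sqrt(u^2 + 1)), and the second partials r_uu, r_uv, r_vv. Take dot products:
  L(u, v) = r_uu · N̂ = 0,
  M(u, v) = r_uv · N̂ = -1/sqrt(u^2 + 1),
  N(u, v) = r_vv · N̂ = 0.
Evaluating at (u, v) = (15/2, pi/3):
  L = 0, M = -2*sqrt(229)/229, N = 0.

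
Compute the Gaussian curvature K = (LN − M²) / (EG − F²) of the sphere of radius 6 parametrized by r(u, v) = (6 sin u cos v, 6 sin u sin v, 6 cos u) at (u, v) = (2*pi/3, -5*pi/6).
K = 1/36

Coefficients of the first fundamental form: E = 36, F = 0, G = 36*sin(u)^2.
Coefficients of the second fundamental form: L = -6*sin(u)/Abs(sin(u)), M = 0, N = -6*sin(u)^3/Abs(sin(u)).
Assemble K = (LN − M²)/(EG − F²) = 1/36. At (u, v) = (2*pi/3, -5*pi/6): K = 1/36.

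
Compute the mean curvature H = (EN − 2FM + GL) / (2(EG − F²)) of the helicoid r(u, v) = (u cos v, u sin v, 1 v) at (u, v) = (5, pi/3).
H = 0

With E = 1, F = 0, G = u^2 + 1, L = 0, M = -1/sqrt(u^2 + 1), N = 0, assemble
  H = (EN − 2FM + GL) / (2(EG − F²)) = 0.
At (u, v) = (5, pi/3): H = 0.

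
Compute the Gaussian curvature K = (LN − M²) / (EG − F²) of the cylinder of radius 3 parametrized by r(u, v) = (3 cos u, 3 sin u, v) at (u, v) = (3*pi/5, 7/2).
K = 0

Coefficients of the first fundamental form: E = 9, F = 0, G = 1.
Coefficients of the second fundamental form: L = -3, M = 0, N = 0.
Assemble K = (LN − M²)/(EG − F²) = 0. At (u, v) = (3*pi/5, 7/2): K = 0.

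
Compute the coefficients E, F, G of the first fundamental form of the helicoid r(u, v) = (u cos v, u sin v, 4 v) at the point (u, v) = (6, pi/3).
E = 1;  F = 0;  G = 52

Partials: r_u = (cos(v), sin(v), 0), r_v = (-u*sin(v), u*cos(v), 4). As functions of (u, v):
  E = r_u · r_u = 1,
  F = r_u · r_v = 0,
  G = r_v · r_v = u^2 + 16.
Evaluating at (u, v) = (6, pi/3): E = 1, F = 0, G = 52.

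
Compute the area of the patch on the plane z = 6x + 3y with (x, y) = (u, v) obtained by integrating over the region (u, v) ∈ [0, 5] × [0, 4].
Area = 20*sqrt(46)

Area = ∫∫ √(EG − F²) du dv with √(EG − F²) = sqrt(46). Integrating over [0, 5] × [0, 4] gives 20*sqrt(46).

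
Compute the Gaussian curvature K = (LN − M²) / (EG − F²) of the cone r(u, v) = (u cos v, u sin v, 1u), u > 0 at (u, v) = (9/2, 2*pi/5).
K = 0

Coefficients of the first fundamental form: E = 2, F = 0, G = u^2.
Coefficients of the second fundamental form: L = 0, M = 0, N = sqrt(2)*u^2/(2*Abs(u)).
Assemble K = (LN − M²)/(EG − F²) = 0. At (u, v) = (9/2, 2*pi/5): K = 0.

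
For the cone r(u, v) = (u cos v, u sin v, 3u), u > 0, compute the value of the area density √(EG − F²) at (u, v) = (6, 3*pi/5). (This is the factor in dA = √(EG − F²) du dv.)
√(EG − F²)|_{(6, 3*pi/5)} = 6*sqrt(10)

E = 10, F = 0, G = u^2, so EG − F² = 10*u^2. Taking the positive square root: √(EG − F²) = sqrt(10)*Abs(u). At (u, v) = (6, 3*pi/5): 6*sqrt(10).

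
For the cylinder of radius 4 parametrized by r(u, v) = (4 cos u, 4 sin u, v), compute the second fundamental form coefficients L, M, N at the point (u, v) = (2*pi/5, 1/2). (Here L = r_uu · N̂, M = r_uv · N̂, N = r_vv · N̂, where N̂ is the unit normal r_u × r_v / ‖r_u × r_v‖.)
L = -4;  M = 0;  N = 0

Compute the unit normal N̂(u, v) = (cos(u), sin(u), 0), and the second partials r_uu, r_uv, r_vv. Take dot products:
  L(u, v) = r_uu · N̂ = -4,
  M(u, v) = r_uv · N̂ = 0,
  N(u, v) = r_vv · N̂ = 0.
Evaluating at (u, v) = (2*pi/5, 1/2):
  L = -4, M = 0, N = 0.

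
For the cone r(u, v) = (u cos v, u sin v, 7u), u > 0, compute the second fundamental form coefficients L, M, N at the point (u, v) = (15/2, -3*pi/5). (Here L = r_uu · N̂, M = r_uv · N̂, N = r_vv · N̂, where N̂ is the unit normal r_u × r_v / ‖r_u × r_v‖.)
L = 0;  M = 0;  N = 21*sqrt(2)/4

Compute the unit normal N̂(u, v) = (-7*sqrt(2)*u*cos(v)/(10*Abs(u)), -7*sqrt(2)*u*sin(v)/(10*Abs(u)), sqrt(2)*u/(10*Abs(u))), and the second partials r_uu, r_uv, r_vv. Take dot products:
  L(u, v) = r_uu · N̂ = 0,
  M(u, v) = r_uv · N̂ = 0,
  N(u, v) = r_vv · N̂ = 7*sqrt(2)*u^2/(10*Abs(u)).
Evaluating at (u, v) = (15/2, -3*pi/5):
  L = 0, M = 0, N = 21*sqrt(2)/4.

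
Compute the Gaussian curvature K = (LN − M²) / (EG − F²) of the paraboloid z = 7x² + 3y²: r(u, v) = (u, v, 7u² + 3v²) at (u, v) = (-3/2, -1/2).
K = 84/203401

Coefficients of the first fundamental form: E = 196*u^2 + 1, F = 84*u*v, G = 36*v^2 + 1.
Coefficients of the second fundamental form: L = 14/sqrt(196*u^2 + 36*v^2 + 1), M = 0, N = 6/sqrt(196*u^2 + 36*v^2 + 1).
Assemble K = (LN − M²)/(EG − F²) = 84/(38416*u^4 + 14112*u^2*v^2 + 392*u^2 + 1296*v^4 + 72*v^2 + 1). At (u, v) = (-3/2, -1/2): K = 84/203401.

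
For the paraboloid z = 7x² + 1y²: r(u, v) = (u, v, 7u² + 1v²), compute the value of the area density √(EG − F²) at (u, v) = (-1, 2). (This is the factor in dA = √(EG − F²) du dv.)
√(EG − F²)|_{(-1, 2)} = sqrt(213)

E = 196*u^2 + 1, F = 28*u*v, G = 4*v^2 + 1, so EG − F² = 196*u^2 + 4*v^2 + 1. Taking the positive square root: √(EG − F²) = sqrt(196*u^2 + 4*v^2 + 1). At (u, v) = (-1, 2): sqrt(213).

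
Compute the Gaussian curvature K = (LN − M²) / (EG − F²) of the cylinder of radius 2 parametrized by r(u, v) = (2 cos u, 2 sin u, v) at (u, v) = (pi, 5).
K = 0

Coefficients of the first fundamental form: E = 4, F = 0, G = 1.
Coefficients of the second fundamental form: L = -2, M = 0, N = 0.
Assemble K = (LN − M²)/(EG − F²) = 0. At (u, v) = (pi, 5): K = 0.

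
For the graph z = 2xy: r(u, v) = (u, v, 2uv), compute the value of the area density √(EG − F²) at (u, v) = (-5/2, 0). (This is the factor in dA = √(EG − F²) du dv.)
√(EG − F²)|_{(-5/2, 0)} = sqrt(26)

E = 4*v^2 + 1, F = 4*u*v, G = 4*u^2 + 1, so EG − F² = 4*u^2 + 4*v^2 + 1. Taking the positive square root: √(EG − F²) = sqrt(4*u^2 + 4*v^2 + 1). At (u, v) = (-5/2, 0): sqrt(26).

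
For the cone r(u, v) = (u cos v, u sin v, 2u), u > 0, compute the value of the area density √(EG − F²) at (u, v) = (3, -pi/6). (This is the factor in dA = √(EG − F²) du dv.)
√(EG − F²)|_{(3, -pi/6)} = 3*sqrt(5)

E = 5, F = 0, G = u^2, so EG − F² = 5*u^2. Taking the positive square root: √(EG − F²) = sqrt(5)*Abs(u). At (u, v) = (3, -pi/6): 3*sqrt(5).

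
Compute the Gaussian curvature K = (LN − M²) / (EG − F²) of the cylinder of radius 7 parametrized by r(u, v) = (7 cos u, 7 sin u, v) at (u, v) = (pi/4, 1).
K = 0

Coefficients of the first fundamental form: E = 49, F = 0, G = 1.
Coefficients of the second fundamental form: L = -7, M = 0, N = 0.
Assemble K = (LN − M²)/(EG − F²) = 0. At (u, v) = (pi/4, 1): K = 0.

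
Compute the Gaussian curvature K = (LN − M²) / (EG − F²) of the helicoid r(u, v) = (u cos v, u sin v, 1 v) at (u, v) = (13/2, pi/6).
K = -16/29929

Coefficients of the first fundamental form: E = 1, F = 0, G = u^2 + 1.
Coefficients of the second fundamental form: L = 0, M = -1/sqrt(u^2 + 1), N = 0.
Assemble K = (LN − M²)/(EG − F²) = -1/(u^2 + 1)^2. At (u, v) = (13/2, pi/6): K = -16/29929.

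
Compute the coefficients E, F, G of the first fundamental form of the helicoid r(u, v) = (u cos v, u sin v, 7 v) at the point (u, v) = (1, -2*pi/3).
E = 1;  F = 0;  G = 50

Partials: r_u = (cos(v), sin(v), 0), r_v = (-u*sin(v), u*cos(v), 7). As functions of (u, v):
  E = r_u · r_u = 1,
  F = r_u · r_v = 0,
  G = r_v · r_v = u^2 + 49.
Evaluating at (u, v) = (1, -2*pi/3): E = 1, F = 0, G = 50.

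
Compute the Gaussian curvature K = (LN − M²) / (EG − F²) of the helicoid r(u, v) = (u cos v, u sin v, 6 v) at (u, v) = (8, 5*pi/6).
K = -9/2500

Coefficients of the first fundamental form: E = 1, F = 0, G = u^2 + 36.
Coefficients of the second fundamental form: L = 0, M = -6/sqrt(u^2 + 36), N = 0.
Assemble K = (LN − M²)/(EG − F²) = -36/(u^2 + 36)^2. At (u, v) = (8, 5*pi/6): K = -9/2500.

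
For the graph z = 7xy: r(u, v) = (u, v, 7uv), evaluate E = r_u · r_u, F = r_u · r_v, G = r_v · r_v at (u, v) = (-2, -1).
E = 50;  F = 98;  G = 197

Partials: r_u = (1, 0, 7*v), r_v = (0, 1, 7*u). As functions of (u, v):
  E = r_u · r_u = 49*v^2 + 1,
  F = r_u · r_v = 49*u*v,
  G = r_v · r_v = 49*u^2 + 1.
Evaluating at (u, v) = (-2, -1): E = 50, F = 98, G = 197.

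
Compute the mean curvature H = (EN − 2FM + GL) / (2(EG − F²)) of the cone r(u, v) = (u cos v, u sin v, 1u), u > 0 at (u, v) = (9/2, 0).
H = sqrt(2)/18

With E = 2, F = 0, G = u^2, L = 0, M = 0, N = sqrt(2)*u^2/(2*Abs(u)), assemble
  H = (EN − 2FM + GL) / (2(EG − F²)) = sqrt(2)/(4*Abs(u)).
At (u, v) = (9/2, 0): H = sqrt(2)/18.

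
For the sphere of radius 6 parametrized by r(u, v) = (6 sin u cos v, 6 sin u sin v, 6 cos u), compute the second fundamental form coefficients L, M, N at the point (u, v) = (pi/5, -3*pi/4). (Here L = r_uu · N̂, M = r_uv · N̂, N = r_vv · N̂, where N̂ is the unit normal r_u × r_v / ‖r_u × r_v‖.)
L = -6;  M = 0;  N = -15/4 + 3*sqrt(5)/4

Compute the unit normal N̂(u, v) = (sin(u)^2*cos(v)/Abs(sin(u)), sin(u)^2*sin(v)/Abs(sin(u)), sin(2*u)/(2*Abs(sin(u)))), and the second partials r_uu, r_uv, r_vv. Take dot products:
  L(u, v) = r_uu · N̂ = -6*sin(u)/Abs(sin(u)),
  M(u, v) = r_uv · N̂ = 0,
  N(u, v) = r_vv · N̂ = -6*sin(u)^3/Abs(sin(u)).
Evaluating at (u, v) = (pi/5, -3*pi/4):
  L = -6, M = 0, N = -15/4 + 3*sqrt(5)/4.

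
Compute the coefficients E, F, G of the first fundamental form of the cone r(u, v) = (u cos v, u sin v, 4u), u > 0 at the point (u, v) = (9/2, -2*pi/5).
E = 17;  F = 0;  G = 81/4

Partials: r_u = (cos(v), sin(v), 4), r_v = (-u*sin(v), u*cos(v), 0). As functions of (u, v):
  E = r_u · r_u = 17,
  F = r_u · r_v = 0,
  G = r_v · r_v = u^2.
Evaluating at (u, v) = (9/2, -2*pi/5): E = 17, F = 0, G = 81/4.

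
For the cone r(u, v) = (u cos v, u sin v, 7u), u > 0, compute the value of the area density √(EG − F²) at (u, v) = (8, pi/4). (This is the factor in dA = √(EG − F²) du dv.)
√(EG − F²)|_{(8, pi/4)} = 40*sqrt(2)

E = 50, F = 0, G = u^2, so EG − F² = 50*u^2. Taking the positive square root: √(EG − F²) = 5*sqrt(2)*Abs(u). At (u, v) = (8, pi/4): 40*sqrt(2).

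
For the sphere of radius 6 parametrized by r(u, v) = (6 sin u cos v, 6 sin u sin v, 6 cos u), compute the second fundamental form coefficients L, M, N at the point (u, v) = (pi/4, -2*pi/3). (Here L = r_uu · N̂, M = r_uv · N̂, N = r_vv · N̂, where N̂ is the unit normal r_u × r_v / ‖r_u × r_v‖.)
L = -6;  M = 0;  N = -3

Compute the unit normal N̂(u, v) = (sin(u)^2*cos(v)/Abs(sin(u)), sin(u)^2*sin(v)/Abs(sin(u)), sin(2*u)/(2*Abs(sin(u)))), and the second partials r_uu, r_uv, r_vv. Take dot products:
  L(u, v) = r_uu · N̂ = -6*sin(u)/Abs(sin(u)),
  M(u, v) = r_uv · N̂ = 0,
  N(u, v) = r_vv · N̂ = -6*sin(u)^3/Abs(sin(u)).
Evaluating at (u, v) = (pi/4, -2*pi/3):
  L = -6, M = 0, N = -3.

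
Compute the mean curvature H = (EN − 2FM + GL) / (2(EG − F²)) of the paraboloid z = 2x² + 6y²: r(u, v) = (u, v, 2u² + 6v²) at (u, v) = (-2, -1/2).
H = 464*sqrt(101)/10201

With E = 16*u^2 + 1, F = 48*u*v, G = 144*v^2 + 1, L = 4/sqrt(16*u^2 + 144*v^2 + 1), M = 0, N = 12/sqrt(16*u^2 + 144*v^2 + 1), assemble
  H = (EN − 2FM + GL) / (2(EG − F²)) = 8*(12*u^2 + 36*v^2 + 1)/(16*u^2 + 144*v^2 + 1)^(3/2).
At (u, v) = (-2, -1/2): H = 464*sqrt(101)/10201.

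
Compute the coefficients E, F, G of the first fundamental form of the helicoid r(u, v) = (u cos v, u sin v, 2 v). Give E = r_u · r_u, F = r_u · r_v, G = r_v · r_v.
E = 1;  F = 0;  G = u^2 + 4

Compute partials: r_u = (cos(v), sin(v), 0), r_v = (-u*sin(v), u*cos(v), 2). Then
  E = r_u · r_u = 1,
  F = r_u · r_v = 0,
  G = r_v · r_v = u^2 + 4.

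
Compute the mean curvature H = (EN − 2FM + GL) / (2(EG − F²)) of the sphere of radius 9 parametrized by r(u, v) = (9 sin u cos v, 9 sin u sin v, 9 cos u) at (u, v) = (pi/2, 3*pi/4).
H = -1/9

With E = 81, F = 0, G = 81*sin(u)^2, L = -9*sin(u)/Abs(sin(u)), M = 0, N = -9*sin(u)^3/Abs(sin(u)), assemble
  H = (EN − 2FM + GL) / (2(EG − F²)) = -sin(u)/(9*Abs(sin(u))).
At (u, v) = (pi/2, 3*pi/4): H = -1/9.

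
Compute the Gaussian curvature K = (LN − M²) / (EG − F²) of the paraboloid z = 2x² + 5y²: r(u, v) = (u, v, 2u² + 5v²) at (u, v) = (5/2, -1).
K = 40/40401

Coefficients of the first fundamental form: E = 16*u^2 + 1, F = 40*u*v, G = 100*v^2 + 1.
Coefficients of the second fundamental form: L = 4/sqrt(16*u^2 + 100*v^2 + 1), M = 0, N = 10/sqrt(16*u^2 + 100*v^2 + 1).
Assemble K = (LN − M²)/(EG − F²) = 40/(256*u^4 + 3200*u^2*v^2 + 32*u^2 + 10000*v^4 + 200*v^2 + 1). At (u, v) = (5/2, -1): K = 40/40401.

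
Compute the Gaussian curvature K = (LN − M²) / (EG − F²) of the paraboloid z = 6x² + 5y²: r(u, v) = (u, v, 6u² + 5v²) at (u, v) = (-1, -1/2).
K = 6/1445

Coefficients of the first fundamental form: E = 144*u^2 + 1, F = 120*u*v, G = 100*v^2 + 1.
Coefficients of the second fundamental form: L = 12/sqrt(144*u^2 + 100*v^2 + 1), M = 0, N = 10/sqrt(144*u^2 + 100*v^2 + 1).
Assemble K = (LN − M²)/(EG − F²) = 120/(20736*u^4 + 28800*u^2*v^2 + 288*u^2 + 10000*v^4 + 200*v^2 + 1). At (u, v) = (-1, -1/2): K = 6/1445.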